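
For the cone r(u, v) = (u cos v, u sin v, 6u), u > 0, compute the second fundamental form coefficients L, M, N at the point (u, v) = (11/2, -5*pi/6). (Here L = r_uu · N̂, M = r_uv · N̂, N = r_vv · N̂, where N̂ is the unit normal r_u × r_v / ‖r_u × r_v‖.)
L = 0;  M = 0;  N = 33*sqrt(37)/37

Compute the unit normal N̂(u, v) = (-6*sqrt(37)*u*cos(v)/(37*Abs(u)), -6*sqrt(37)*u*sin(v)/(37*Abs(u)), sqrt(37)*u/(37*Abs(u))), and the second partials r_uu, r_uv, r_vv. Take dot products:
  L(u, v) = r_uu · N̂ = 0,
  M(u, v) = r_uv · N̂ = 0,
  N(u, v) = r_vv · N̂ = 6*sqrt(37)*u^2/(37*Abs(u)).
Evaluating at (u, v) = (11/2, -5*pi/6):
  L = 0, M = 0, N = 33*sqrt(37)/37.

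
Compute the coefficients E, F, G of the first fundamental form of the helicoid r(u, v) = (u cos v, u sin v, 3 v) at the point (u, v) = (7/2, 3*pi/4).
E = 1;  F = 0;  G = 85/4

Partials: r_u = (cos(v), sin(v), 0), r_v = (-u*sin(v), u*cos(v), 3). As functions of (u, v):
  E = r_u · r_u = 1,
  F = r_u · r_v = 0,
  G = r_v · r_v = u^2 + 9.
Evaluating at (u, v) = (7/2, 3*pi/4): E = 1, F = 0, G = 85/4.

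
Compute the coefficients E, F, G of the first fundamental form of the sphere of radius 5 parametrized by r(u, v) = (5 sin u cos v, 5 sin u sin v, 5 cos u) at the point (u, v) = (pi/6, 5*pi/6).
E = 25;  F = 0;  G = 25/4

Partials: r_u = (5*cos(u)*cos(v), 5*sin(v)*cos(u), -5*sin(u)), r_v = (-5*sin(u)*sin(v), 5*sin(u)*cos(v), 0). As functions of (u, v):
  E = r_u · r_u = 25,
  F = r_u · r_v = 0,
  G = r_v · r_v = 25*sin(u)^2.
Evaluating at (u, v) = (pi/6, 5*pi/6): E = 25, F = 0, G = 25/4.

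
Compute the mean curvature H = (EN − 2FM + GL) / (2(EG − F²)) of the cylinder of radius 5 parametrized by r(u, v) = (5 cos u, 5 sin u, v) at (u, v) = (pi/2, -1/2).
H = -1/10

With E = 25, F = 0, G = 1, L = -5, M = 0, N = 0, assemble
  H = (EN − 2FM + GL) / (2(EG − F²)) = -1/10.
At (u, v) = (pi/2, -1/2): H = -1/10.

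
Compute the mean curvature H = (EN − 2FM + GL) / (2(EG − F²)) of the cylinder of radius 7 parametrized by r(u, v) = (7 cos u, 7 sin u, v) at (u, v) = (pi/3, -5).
H = -1/14

With E = 49, F = 0, G = 1, L = -7, M = 0, N = 0, assemble
  H = (EN − 2FM + GL) / (2(EG − F²)) = -1/14.
At (u, v) = (pi/3, -5): H = -1/14.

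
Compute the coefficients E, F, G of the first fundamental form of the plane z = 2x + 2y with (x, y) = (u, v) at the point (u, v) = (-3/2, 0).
E = 5;  F = 4;  G = 5

Partials: r_u = (1, 0, 2), r_v = (0, 1, 2). As functions of (u, v):
  E = r_u · r_u = 5,
  F = r_u · r_v = 4,
  G = r_v · r_v = 5.
Evaluating at (u, v) = (-3/2, 0): E = 5, F = 4, G = 5.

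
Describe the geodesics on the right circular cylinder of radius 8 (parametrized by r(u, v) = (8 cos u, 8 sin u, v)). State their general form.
The cylinder is flat (K = 0) and locally isometric to the plane via the development (u, v) ↦ (8 u, v). Geodesics are the pre-images of straight lines: circles (v constant), vertical lines (u constant), and helices (v = c · u + d) for constants c, d.

A right cylinder has E = 8², F = 0, G = 1, so EG − F² = 8², and L = −8, M = N = 0, giving K = (LN − M²)/(EG − F²) = 0 everywhere. A flat surface is locally isometric to the Euclidean plane via the map (u, v) ↦ (8 u, v). Straight lines in the (x̃, ỹ) plane pull back to: (a) horizontal circles (v = const), (b) vertical generators (u = const), and (c) helices (8 u tan θ = v, i.e. v = c · u + d).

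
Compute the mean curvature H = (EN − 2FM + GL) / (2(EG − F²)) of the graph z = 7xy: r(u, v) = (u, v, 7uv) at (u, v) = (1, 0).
H = 0

With E = 49*v^2 + 1, F = 49*u*v, G = 49*u^2 + 1, L = 0, M = 7/sqrt(49*u^2 + 49*v^2 + 1), N = 0, assemble
  H = (EN − 2FM + GL) / (2(EG − F²)) = -343*u*v/(49*u^2 + 49*v^2 + 1)^(3/2).
At (u, v) = (1, 0): H = 0.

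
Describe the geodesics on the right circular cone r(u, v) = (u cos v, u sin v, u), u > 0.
The cone is flat away from the apex (K = 0). Slitting along a generator and unrolling gives an isometry to a sector of the plane; geodesics are the pre-images of straight lines in that sector. In particular, generators (v = const) are geodesics, and generic geodesics spiral from a minimum-distance point before returning to infinity.

For this cone, E = 2, F = 0, G = u², so EG − F² = 2u² > 0 (u > 0), and direct computation gives K = 0 away from the apex. Flatness lets us unroll the cone along a generator into a planar sector of angle 2π/√2 = π√2 ≈ 4.44 rad; geodesics on the cone are exactly the curves that develop to straight lines in this sector. Generators (v = const) develop to rays through the sector's vertex and are geodesics; the circles u = const develop to circular arcs and are not geodesics.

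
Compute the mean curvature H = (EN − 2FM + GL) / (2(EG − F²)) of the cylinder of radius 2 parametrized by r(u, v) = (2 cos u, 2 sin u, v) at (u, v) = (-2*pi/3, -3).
H = -1/4

With E = 4, F = 0, G = 1, L = -2, M = 0, N = 0, assemble
  H = (EN − 2FM + GL) / (2(EG − F²)) = -1/4.
At (u, v) = (-2*pi/3, -3): H = -1/4.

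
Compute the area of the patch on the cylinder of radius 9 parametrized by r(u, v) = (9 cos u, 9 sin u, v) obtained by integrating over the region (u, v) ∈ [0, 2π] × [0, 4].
Area = 72*pi

Area = ∫∫ √(EG − F²) du dv with √(EG − F²) = 9. Integrating over [0, 2π] × [0, 4] gives 72*pi.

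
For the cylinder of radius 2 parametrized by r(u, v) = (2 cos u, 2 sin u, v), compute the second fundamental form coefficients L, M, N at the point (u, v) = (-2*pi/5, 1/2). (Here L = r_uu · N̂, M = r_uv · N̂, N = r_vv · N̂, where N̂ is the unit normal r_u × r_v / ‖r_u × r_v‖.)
L = -2;  M = 0;  N = 0

Compute the unit normal N̂(u, v) = (cos(u), sin(u), 0), and the second partials r_uu, r_uv, r_vv. Take dot products:
  L(u, v) = r_uu · N̂ = -2,
  M(u, v) = r_uv · N̂ = 0,
  N(u, v) = r_vv · N̂ = 0.
Evaluating at (u, v) = (-2*pi/5, 1/2):
  L = -2, M = 0, N = 0.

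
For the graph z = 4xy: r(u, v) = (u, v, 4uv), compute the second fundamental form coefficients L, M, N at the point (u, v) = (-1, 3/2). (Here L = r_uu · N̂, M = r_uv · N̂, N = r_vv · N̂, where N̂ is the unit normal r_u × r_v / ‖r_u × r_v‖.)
L = 0;  M = 4*sqrt(53)/53;  N = 0

Compute the unit normal N̂(u, v) = (-4*v/sqrt(16*u^2 + 16*v^2 + 1), -4*u/sqrt(16*u^2 + 16*v^2 + 1), 1/sqrt(16*u^2 + 16*v^2 + 1)), and the second partials r_uu, r_uv, r_vv. Take dot products:
  L(u, v) = r_uu · N̂ = 0,
  M(u, v) = r_uv · N̂ = 4/sqrt(16*u^2 + 16*v^2 + 1),
  N(u, v) = r_vv · N̂ = 0.
Evaluating at (u, v) = (-1, 3/2):
  L = 0, M = 4*sqrt(53)/53, N = 0.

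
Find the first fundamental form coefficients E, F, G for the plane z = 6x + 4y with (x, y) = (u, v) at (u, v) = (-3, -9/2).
E = 37;  F = 24;  G = 17

Partials: r_u = (1, 0, 6), r_v = (0, 1, 4). As functions of (u, v):
  E = r_u · r_u = 37,
  F = r_u · r_v = 24,
  G = r_v · r_v = 17.
Evaluating at (u, v) = (-3, -9/2): E = 37, F = 24, G = 17.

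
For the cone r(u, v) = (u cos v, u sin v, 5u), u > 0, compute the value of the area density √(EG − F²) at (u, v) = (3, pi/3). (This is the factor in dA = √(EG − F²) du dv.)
√(EG − F²)|_{(3, pi/3)} = 3*sqrt(26)

E = 26, F = 0, G = u^2, so EG − F² = 26*u^2. Taking the positive square root: √(EG − F²) = sqrt(26)*Abs(u). At (u, v) = (3, pi/3): 3*sqrt(26).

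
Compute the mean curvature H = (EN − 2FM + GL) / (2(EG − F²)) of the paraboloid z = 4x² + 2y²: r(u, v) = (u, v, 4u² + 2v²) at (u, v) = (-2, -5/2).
H = 6*sqrt(357)/833

With E = 64*u^2 + 1, F = 32*u*v, G = 16*v^2 + 1, L = 8/sqrt(64*u^2 + 16*v^2 + 1), M = 0, N = 4/sqrt(64*u^2 + 16*v^2 + 1), assemble
  H = (EN − 2FM + GL) / (2(EG − F²)) = 2*(64*u^2 + 32*v^2 + 3)/(64*u^2 + 16*v^2 + 1)^(3/2).
At (u, v) = (-2, -5/2): H = 6*sqrt(357)/833.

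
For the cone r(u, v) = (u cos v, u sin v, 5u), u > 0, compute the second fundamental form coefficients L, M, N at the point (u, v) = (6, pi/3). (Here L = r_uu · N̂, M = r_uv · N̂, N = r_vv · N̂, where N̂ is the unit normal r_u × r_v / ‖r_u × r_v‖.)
L = 0;  M = 0;  N = 15*sqrt(26)/13

Compute the unit normal N̂(u, v) = (-5*sqrt(26)*u*cos(v)/(26*Abs(u)), -5*sqrt(26)*u*sin(v)/(26*Abs(u)), sqrt(26)*u/(26*Abs(u))), and the second partials r_uu, r_uv, r_vv. Take dot products:
  L(u, v) = r_uu · N̂ = 0,
  M(u, v) = r_uv · N̂ = 0,
  N(u, v) = r_vv · N̂ = 5*sqrt(26)*u^2/(26*Abs(u)).
Evaluating at (u, v) = (6, pi/3):
  L = 0, M = 0, N = 15*sqrt(26)/13.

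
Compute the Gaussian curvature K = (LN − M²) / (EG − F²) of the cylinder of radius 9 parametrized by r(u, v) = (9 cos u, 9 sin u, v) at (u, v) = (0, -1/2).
K = 0

Coefficients of the first fundamental form: E = 81, F = 0, G = 1.
Coefficients of the second fundamental form: L = -9, M = 0, N = 0.
Assemble K = (LN − M²)/(EG − F²) = 0. At (u, v) = (0, -1/2): K = 0.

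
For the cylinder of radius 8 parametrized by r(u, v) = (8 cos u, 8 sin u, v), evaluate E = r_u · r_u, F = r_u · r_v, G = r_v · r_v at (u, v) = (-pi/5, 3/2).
E = 64;  F = 0;  G = 1

Partials: r_u = (-8*sin(u), 8*cos(u), 0), r_v = (0, 0, 1). As functions of (u, v):
  E = r_u · r_u = 64,
  F = r_u · r_v = 0,
  G = r_v · r_v = 1.
Evaluating at (u, v) = (-pi/5, 3/2): E = 64, F = 0, G = 1.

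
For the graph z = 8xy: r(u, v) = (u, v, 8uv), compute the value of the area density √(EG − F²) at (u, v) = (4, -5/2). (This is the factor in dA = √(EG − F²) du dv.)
√(EG − F²)|_{(4, -5/2)} = 5*sqrt(57)

E = 64*v^2 + 1, F = 64*u*v, G = 64*u^2 + 1, so EG − F² = 64*u^2 + 64*v^2 + 1. Taking the positive square root: √(EG − F²) = sqrt(64*u^2 + 64*v^2 + 1). At (u, v) = (4, -5/2): 5*sqrt(57).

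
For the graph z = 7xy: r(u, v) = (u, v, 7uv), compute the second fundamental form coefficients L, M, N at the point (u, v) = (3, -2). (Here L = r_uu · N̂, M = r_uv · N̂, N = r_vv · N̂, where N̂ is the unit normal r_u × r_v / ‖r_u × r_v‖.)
L = 0;  M = 7*sqrt(638)/638;  N = 0

Compute the unit normal N̂(u, v) = (-7*v/sqrt(49*u^2 + 49*v^2 + 1), -7*u/sqrt(49*u^2 + 49*v^2 + 1), 1/sqrt(49*u^2 + 49*v^2 + 1)), and the second partials r_uu, r_uv, r_vv. Take dot products:
  L(u, v) = r_uu · N̂ = 0,
  M(u, v) = r_uv · N̂ = 7/sqrt(49*u^2 + 49*v^2 + 1),
  N(u, v) = r_vv · N̂ = 0.
Evaluating at (u, v) = (3, -2):
  L = 0, M = 7*sqrt(638)/638, N = 0.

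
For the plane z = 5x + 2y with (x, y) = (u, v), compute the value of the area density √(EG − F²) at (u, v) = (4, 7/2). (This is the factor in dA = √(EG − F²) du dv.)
√(EG − F²)|_{(4, 7/2)} = sqrt(30)

E = 26, F = 10, G = 5, so EG − F² = 30. Taking the positive square root: √(EG − F²) = sqrt(30). At (u, v) = (4, 7/2): sqrt(30).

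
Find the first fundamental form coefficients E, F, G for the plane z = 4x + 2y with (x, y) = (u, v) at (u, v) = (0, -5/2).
E = 17;  F = 8;  G = 5

Partials: r_u = (1, 0, 4), r_v = (0, 1, 2). As functions of (u, v):
  E = r_u · r_u = 17,
  F = r_u · r_v = 8,
  G = r_v · r_v = 5.
Evaluating at (u, v) = (0, -5/2): E = 17, F = 8, G = 5.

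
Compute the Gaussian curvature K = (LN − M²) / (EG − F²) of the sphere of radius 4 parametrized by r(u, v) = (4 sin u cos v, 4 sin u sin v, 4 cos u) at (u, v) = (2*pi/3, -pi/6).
K = 1/16

Coefficients of the first fundamental form: E = 16, F = 0, G = 16*sin(u)^2.
Coefficients of the second fundamental form: L = -4*sin(u)/Abs(sin(u)), M = 0, N = -4*sin(u)^3/Abs(sin(u)).
Assemble K = (LN − M²)/(EG − F²) = 1/16. At (u, v) = (2*pi/3, -pi/6): K = 1/16.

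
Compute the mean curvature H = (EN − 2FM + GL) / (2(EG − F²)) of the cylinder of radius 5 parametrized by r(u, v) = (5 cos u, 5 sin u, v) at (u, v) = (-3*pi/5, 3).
H = -1/10

With E = 25, F = 0, G = 1, L = -5, M = 0, N = 0, assemble
  H = (EN − 2FM + GL) / (2(EG − F²)) = -1/10.
At (u, v) = (-3*pi/5, 3): H = -1/10.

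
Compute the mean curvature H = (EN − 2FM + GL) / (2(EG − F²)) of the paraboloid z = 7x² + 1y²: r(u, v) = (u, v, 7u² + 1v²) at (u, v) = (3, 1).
H = 1800*sqrt(1769)/3129361

With E = 196*u^2 + 1, F = 28*u*v, G = 4*v^2 + 1, L = 14/sqrt(196*u^2 + 4*v^2 + 1), M = 0, N = 2/sqrt(196*u^2 + 4*v^2 + 1), assemble
  H = (EN − 2FM + GL) / (2(EG − F²)) = 4*(49*u^2 + 7*v^2 + 2)/(196*u^2 + 4*v^2 + 1)^(3/2).
At (u, v) = (3, 1): H = 1800*sqrt(1769)/3129361.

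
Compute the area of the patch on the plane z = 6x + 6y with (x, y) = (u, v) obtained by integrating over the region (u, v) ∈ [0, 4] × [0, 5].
Area = 20*sqrt(73)

Area = ∫∫ √(EG − F²) du dv with √(EG − F²) = sqrt(73). Integrating over [0, 4] × [0, 5] gives 20*sqrt(73).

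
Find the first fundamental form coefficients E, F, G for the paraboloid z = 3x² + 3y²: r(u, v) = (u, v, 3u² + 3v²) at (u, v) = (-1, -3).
E = 37;  F = 108;  G = 325

Partials: r_u = (1, 0, 6*u), r_v = (0, 1, 6*v). As functions of (u, v):
  E = r_u · r_u = 36*u^2 + 1,
  F = r_u · r_v = 36*u*v,
  G = r_v · r_v = 36*v^2 + 1.
Evaluating at (u, v) = (-1, -3): E = 37, F = 108, G = 325.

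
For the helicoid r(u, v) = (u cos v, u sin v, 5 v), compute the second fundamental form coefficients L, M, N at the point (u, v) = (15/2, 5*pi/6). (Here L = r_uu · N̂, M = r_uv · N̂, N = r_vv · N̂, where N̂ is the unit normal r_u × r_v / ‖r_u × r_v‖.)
L = 0;  M = -2*sqrt(13)/13;  N = 0

Compute the unit normal N̂(u, v) = (5*sin(v)/sqrt(u^2 + 25), -5*cos(v)/sqrt(u^2 + 25), u/sqrt(u^2 + 25)), and the second partials r_uu, r_uv, r_vv. Take dot products:
  L(u, v) = r_uu · N̂ = 0,
  M(u, v) = r_uv · N̂ = -5/sqrt(u^2 + 25),
  N(u, v) = r_vv · N̂ = 0.
Evaluating at (u, v) = (15/2, 5*pi/6):
  L = 0, M = -2*sqrt(13)/13, N = 0.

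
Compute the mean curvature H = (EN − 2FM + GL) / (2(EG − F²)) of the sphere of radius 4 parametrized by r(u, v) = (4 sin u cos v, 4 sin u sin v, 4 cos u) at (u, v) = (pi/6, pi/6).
H = -1/4

With E = 16, F = 0, G = 16*sin(u)^2, L = -4*sin(u)/Abs(sin(u)), M = 0, N = -4*sin(u)^3/Abs(sin(u)), assemble
  H = (EN − 2FM + GL) / (2(EG − F²)) = -sin(u)/(4*Abs(sin(u))).
At (u, v) = (pi/6, pi/6): H = -1/4.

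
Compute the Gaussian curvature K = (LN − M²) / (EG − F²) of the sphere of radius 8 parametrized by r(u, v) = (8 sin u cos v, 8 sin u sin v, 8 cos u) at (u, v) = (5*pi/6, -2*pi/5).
K = 1/64

Coefficients of the first fundamental form: E = 64, F = 0, G = 64*sin(u)^2.
Coefficients of the second fundamental form: L = -8*sin(u)/Abs(sin(u)), M = 0, N = -8*sin(u)^3/Abs(sin(u)).
Assemble K = (LN − M²)/(EG − F²) = 1/64. At (u, v) = (5*pi/6, -2*pi/5): K = 1/64.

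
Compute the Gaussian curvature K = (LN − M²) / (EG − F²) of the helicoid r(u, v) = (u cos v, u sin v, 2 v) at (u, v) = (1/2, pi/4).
K = -64/289

Coefficients of the first fundamental form: E = 1, F = 0, G = u^2 + 4.
Coefficients of the second fundamental form: L = 0, M = -2/sqrt(u^2 + 4), N = 0.
Assemble K = (LN − M²)/(EG − F²) = -4/(u^2 + 4)^2. At (u, v) = (1/2, pi/4): K = -64/289.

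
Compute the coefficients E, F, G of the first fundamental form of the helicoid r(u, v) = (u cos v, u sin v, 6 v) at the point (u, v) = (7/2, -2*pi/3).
E = 1;  F = 0;  G = 193/4

Partials: r_u = (cos(v), sin(v), 0), r_v = (-u*sin(v), u*cos(v), 6). As functions of (u, v):
  E = r_u · r_u = 1,
  F = r_u · r_v = 0,
  G = r_v · r_v = u^2 + 36.
Evaluating at (u, v) = (7/2, -2*pi/3): E = 1, F = 0, G = 193/4.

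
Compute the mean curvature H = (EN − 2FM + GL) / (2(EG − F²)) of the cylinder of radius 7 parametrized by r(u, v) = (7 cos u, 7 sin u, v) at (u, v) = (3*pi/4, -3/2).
H = -1/14

With E = 49, F = 0, G = 1, L = -7, M = 0, N = 0, assemble
  H = (EN − 2FM + GL) / (2(EG − F²)) = -1/14.
At (u, v) = (3*pi/4, -3/2): H = -1/14.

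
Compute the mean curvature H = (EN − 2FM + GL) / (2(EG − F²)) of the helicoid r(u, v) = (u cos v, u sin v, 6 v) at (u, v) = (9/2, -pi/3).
H = 0

With E = 1, F = 0, G = u^2 + 36, L = 0, M = -6/sqrt(u^2 + 36), N = 0, assemble
  H = (EN − 2FM + GL) / (2(EG − F²)) = 0.
At (u, v) = (9/2, -pi/3): H = 0.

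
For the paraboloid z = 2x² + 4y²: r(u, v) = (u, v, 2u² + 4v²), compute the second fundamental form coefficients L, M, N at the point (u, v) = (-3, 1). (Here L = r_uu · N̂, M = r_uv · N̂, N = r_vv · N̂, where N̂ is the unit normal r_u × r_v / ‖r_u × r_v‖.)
L = 4*sqrt(209)/209;  M = 0;  N = 8*sqrt(209)/209

Compute the unit normal N̂(u, v) = (-4*u/sqrt(16*u^2 + 64*v^2 + 1), -8*v/sqrt(16*u^2 + 64*v^2 + 1), 1/sqrt(16*u^2 + 64*v^2 + 1)), and the second partials r_uu, r_uv, r_vv. Take dot products:
  L(u, v) = r_uu · N̂ = 4/sqrt(16*u^2 + 64*v^2 + 1),
  M(u, v) = r_uv · N̂ = 0,
  N(u, v) = r_vv · N̂ = 8/sqrt(16*u^2 + 64*v^2 + 1).
Evaluating at (u, v) = (-3, 1):
  L = 4*sqrt(209)/209, M = 0, N = 8*sqrt(209)/209.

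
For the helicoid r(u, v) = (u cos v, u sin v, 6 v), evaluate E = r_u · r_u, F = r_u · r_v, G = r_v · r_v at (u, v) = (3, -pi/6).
E = 1;  F = 0;  G = 45

Partials: r_u = (cos(v), sin(v), 0), r_v = (-u*sin(v), u*cos(v), 6). As functions of (u, v):
  E = r_u · r_u = 1,
  F = r_u · r_v = 0,
  G = r_v · r_v = u^2 + 36.
Evaluating at (u, v) = (3, -pi/6): E = 1, F = 0, G = 45.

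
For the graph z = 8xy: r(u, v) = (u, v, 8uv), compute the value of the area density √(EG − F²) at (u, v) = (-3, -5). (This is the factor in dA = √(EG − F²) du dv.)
√(EG − F²)|_{(-3, -5)} = sqrt(2177)

E = 64*v^2 + 1, F = 64*u*v, G = 64*u^2 + 1, so EG − F² = 64*u^2 + 64*v^2 + 1. Taking the positive square root: √(EG − F²) = sqrt(64*u^2 + 64*v^2 + 1). At (u, v) = (-3, -5): sqrt(2177).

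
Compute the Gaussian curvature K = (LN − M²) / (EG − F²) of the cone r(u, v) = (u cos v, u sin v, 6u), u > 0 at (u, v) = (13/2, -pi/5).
K = 0

Coefficients of the first fundamental form: E = 37, F = 0, G = u^2.
Coefficients of the second fundamental form: L = 0, M = 0, N = 6*sqrt(37)*u^2/(37*Abs(u)).
Assemble K = (LN − M²)/(EG − F²) = 0. At (u, v) = (13/2, -pi/5): K = 0.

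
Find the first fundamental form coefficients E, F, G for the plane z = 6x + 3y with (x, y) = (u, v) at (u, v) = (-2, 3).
E = 37;  F = 18;  G = 10

Partials: r_u = (1, 0, 6), r_v = (0, 1, 3). As functions of (u, v):
  E = r_u · r_u = 37,
  F = r_u · r_v = 18,
  G = r_v · r_v = 10.
Evaluating at (u, v) = (-2, 3): E = 37, F = 18, G = 10.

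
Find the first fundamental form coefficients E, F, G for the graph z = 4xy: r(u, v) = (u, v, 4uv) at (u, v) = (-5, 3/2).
E = 37;  F = -120;  G = 401

Partials: r_u = (1, 0, 4*v), r_v = (0, 1, 4*u). As functions of (u, v):
  E = r_u · r_u = 16*v^2 + 1,
  F = r_u · r_v = 16*u*v,
  G = r_v · r_v = 16*u^2 + 1.
Evaluating at (u, v) = (-5, 3/2): E = 37, F = -120, G = 401.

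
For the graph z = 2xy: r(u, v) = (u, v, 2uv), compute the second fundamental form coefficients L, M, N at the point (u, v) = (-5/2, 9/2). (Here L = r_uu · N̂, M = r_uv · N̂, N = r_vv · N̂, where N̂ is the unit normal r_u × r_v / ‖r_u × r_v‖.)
L = 0;  M = 2*sqrt(107)/107;  N = 0

Compute the unit normal N̂(u, v) = (-2*v/sqrt(4*u^2 + 4*v^2 + 1), -2*u/sqrt(4*u^2 + 4*v^2 + 1), 1/sqrt(4*u^2 + 4*v^2 + 1)), and the second partials r_uu, r_uv, r_vv. Take dot products:
  L(u, v) = r_uu · N̂ = 0,
  M(u, v) = r_uv · N̂ = 2/sqrt(4*u^2 + 4*v^2 + 1),
  N(u, v) = r_vv · N̂ = 0.
Evaluating at (u, v) = (-5/2, 9/2):
  L = 0, M = 2*sqrt(107)/107, N = 0.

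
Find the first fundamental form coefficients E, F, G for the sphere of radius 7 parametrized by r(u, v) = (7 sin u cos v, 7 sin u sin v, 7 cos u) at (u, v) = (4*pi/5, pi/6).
E = 49;  F = 0;  G = 245/8 - 49*sqrt(5)/8

Partials: r_u = (7*cos(u)*cos(v), 7*sin(v)*cos(u), -7*sin(u)), r_v = (-7*sin(u)*sin(v), 7*sin(u)*cos(v), 0). As functions of (u, v):
  E = r_u · r_u = 49,
  F = r_u · r_v = 0,
  G = r_v · r_v = 49*sin(u)^2.
Evaluating at (u, v) = (4*pi/5, pi/6): E = 49, F = 0, G = 245/8 - 49*sqrt(5)/8.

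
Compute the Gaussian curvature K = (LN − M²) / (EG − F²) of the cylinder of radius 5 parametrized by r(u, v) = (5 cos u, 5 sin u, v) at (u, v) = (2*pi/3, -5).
K = 0

Coefficients of the first fundamental form: E = 25, F = 0, G = 1.
Coefficients of the second fundamental form: L = -5, M = 0, N = 0.
Assemble K = (LN − M²)/(EG − F²) = 0. At (u, v) = (2*pi/3, -5): K = 0.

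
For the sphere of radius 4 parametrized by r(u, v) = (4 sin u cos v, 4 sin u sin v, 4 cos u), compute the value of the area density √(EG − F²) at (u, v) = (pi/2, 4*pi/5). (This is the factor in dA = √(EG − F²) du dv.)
√(EG − F²)|_{(pi/2, 4*pi/5)} = 16

E = 16, F = 0, G = 16*sin(u)^2, so EG − F² = 256*sin(u)^2. Taking the positive square root: √(EG − F²) = 16*Abs(sin(u)). At (u, v) = (pi/2, 4*pi/5): 16.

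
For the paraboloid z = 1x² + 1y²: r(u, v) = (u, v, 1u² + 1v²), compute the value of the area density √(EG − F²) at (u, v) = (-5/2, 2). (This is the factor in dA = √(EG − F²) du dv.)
√(EG − F²)|_{(-5/2, 2)} = sqrt(42)

E = 4*u^2 + 1, F = 4*u*v, G = 4*v^2 + 1, so EG − F² = 4*u^2 + 4*v^2 + 1. Taking the positive square root: √(EG − F²) = sqrt(4*u^2 + 4*v^2 + 1). At (u, v) = (-5/2, 2): sqrt(42).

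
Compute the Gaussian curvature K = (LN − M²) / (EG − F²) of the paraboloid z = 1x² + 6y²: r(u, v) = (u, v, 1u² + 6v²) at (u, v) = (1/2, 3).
K = 6/421201

Coefficients of the first fundamental form: E = 4*u^2 + 1, F = 24*u*v, G = 144*v^2 + 1.
Coefficients of the second fundamental form: L = 2/sqrt(4*u^2 + 144*v^2 + 1), M = 0, N = 12/sqrt(4*u^2 + 144*v^2 + 1).
Assemble K = (LN − M²)/(EG − F²) = 24/(16*u^4 + 1152*u^2*v^2 + 8*u^2 + 20736*v^4 + 288*v^2 + 1). At (u, v) = (1/2, 3): K = 6/421201.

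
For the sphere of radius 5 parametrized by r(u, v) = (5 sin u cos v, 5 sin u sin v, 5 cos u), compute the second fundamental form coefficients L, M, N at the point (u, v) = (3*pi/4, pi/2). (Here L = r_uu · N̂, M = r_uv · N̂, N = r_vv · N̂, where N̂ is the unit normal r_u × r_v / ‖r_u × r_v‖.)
L = -5;  M = 0;  N = -5/2

Compute the unit normal N̂(u, v) = (sin(u)^2*cos(v)/Abs(sin(u)), sin(u)^2*sin(v)/Abs(sin(u)), sin(2*u)/(2*Abs(sin(u)))), and the second partials r_uu, r_uv, r_vv. Take dot products:
  L(u, v) = r_uu · N̂ = -5*sin(u)/Abs(sin(u)),
  M(u, v) = r_uv · N̂ = 0,
  N(u, v) = r_vv · N̂ = -5*sin(u)^3/Abs(sin(u)).
Evaluating at (u, v) = (3*pi/4, pi/2):
  L = -5, M = 0, N = -5/2.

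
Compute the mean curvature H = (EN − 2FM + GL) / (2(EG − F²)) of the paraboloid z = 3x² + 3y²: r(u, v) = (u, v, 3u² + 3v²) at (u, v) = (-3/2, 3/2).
H = 492*sqrt(163)/26569

With E = 36*u^2 + 1, F = 36*u*v, G = 36*v^2 + 1, L = 6/sqrt(36*u^2 + 36*v^2 + 1), M = 0, N = 6/sqrt(36*u^2 + 36*v^2 + 1), assemble
  H = (EN − 2FM + GL) / (2(EG − F²)) = 6*(18*u^2 + 18*v^2 + 1)/(36*u^2 + 36*v^2 + 1)^(3/2).
At (u, v) = (-3/2, 3/2): H = 492*sqrt(163)/26569.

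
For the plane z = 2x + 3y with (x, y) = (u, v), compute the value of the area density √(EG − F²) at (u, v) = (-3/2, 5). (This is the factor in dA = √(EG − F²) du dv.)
√(EG − F²)|_{(-3/2, 5)} = sqrt(14)

E = 5, F = 6, G = 10, so EG − F² = 14. Taking the positive square root: √(EG − F²) = sqrt(14). At (u, v) = (-3/2, 5): sqrt(14).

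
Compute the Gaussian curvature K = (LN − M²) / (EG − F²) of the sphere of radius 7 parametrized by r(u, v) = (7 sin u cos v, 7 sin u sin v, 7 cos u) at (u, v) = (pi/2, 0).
K = 1/49

Coefficients of the first fundamental form: E = 49, F = 0, G = 49*sin(u)^2.
Coefficients of the second fundamental form: L = -7*sin(u)/Abs(sin(u)), M = 0, N = -7*sin(u)^3/Abs(sin(u)).
Assemble K = (LN − M²)/(EG − F²) = 1/49. At (u, v) = (pi/2, 0): K = 1/49.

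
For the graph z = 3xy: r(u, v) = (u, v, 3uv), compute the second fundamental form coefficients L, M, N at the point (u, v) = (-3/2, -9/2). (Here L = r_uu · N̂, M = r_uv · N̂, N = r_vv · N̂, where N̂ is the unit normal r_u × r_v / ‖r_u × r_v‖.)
L = 0;  M = 3*sqrt(814)/407;  N = 0

Compute the unit normal N̂(u, v) = (-3*v/sqrt(9*u^2 + 9*v^2 + 1), -3*u/sqrt(9*u^2 + 9*v^2 + 1), 1/sqrt(9*u^2 + 9*v^2 + 1)), and the second partials r_uu, r_uv, r_vv. Take dot products:
  L(u, v) = r_uu · N̂ = 0,
  M(u, v) = r_uv · N̂ = 3/sqrt(9*u^2 + 9*v^2 + 1),
  N(u, v) = r_vv · N̂ = 0.
Evaluating at (u, v) = (-3/2, -9/2):
  L = 0, M = 3*sqrt(814)/407, N = 0.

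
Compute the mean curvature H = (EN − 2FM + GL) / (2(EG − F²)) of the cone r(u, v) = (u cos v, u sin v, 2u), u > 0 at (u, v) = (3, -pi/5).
H = sqrt(5)/15

With E = 5, F = 0, G = u^2, L = 0, M = 0, N = 2*sqrt(5)*u^2/(5*Abs(u)), assemble
  H = (EN − 2FM + GL) / (2(EG − F²)) = sqrt(5)/(5*Abs(u)).
At (u, v) = (3, -pi/5): H = sqrt(5)/15.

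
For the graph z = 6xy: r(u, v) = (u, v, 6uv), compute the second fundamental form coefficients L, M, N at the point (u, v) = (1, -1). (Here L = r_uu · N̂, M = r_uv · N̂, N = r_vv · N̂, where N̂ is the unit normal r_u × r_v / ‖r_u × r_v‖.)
L = 0;  M = 6*sqrt(73)/73;  N = 0

Compute the unit normal N̂(u, v) = (-6*v/sqrt(36*u^2 + 36*v^2 + 1), -6*u/sqrt(36*u^2 + 36*v^2 + 1), 1/sqrt(36*u^2 + 36*v^2 + 1)), and the second partials r_uu, r_uv, r_vv. Take dot products:
  L(u, v) = r_uu · N̂ = 0,
  M(u, v) = r_uv · N̂ = 6/sqrt(36*u^2 + 36*v^2 + 1),
  N(u, v) = r_vv · N̂ = 0.
Evaluating at (u, v) = (1, -1):
  L = 0, M = 6*sqrt(73)/73, N = 0.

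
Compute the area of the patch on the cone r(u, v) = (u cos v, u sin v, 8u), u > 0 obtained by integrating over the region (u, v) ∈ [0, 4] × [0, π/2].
Area = 4*sqrt(65)*pi

Area = ∫∫ √(EG − F²) du dv with √(EG − F²) = sqrt(65)*Abs(u). Integrating over [0, 4] × [0, π/2] gives 4*sqrt(65)*pi.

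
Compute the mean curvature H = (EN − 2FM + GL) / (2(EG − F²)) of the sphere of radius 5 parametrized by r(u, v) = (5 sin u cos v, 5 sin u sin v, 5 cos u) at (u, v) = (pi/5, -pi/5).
H = -1/5

With E = 25, F = 0, G = 25*sin(u)^2, L = -5*sin(u)/Abs(sin(u)), M = 0, N = -5*sin(u)^3/Abs(sin(u)), assemble
  H = (EN − 2FM + GL) / (2(EG − F²)) = -sin(u)/(5*Abs(sin(u))).
At (u, v) = (pi/5, -pi/5): H = -1/5.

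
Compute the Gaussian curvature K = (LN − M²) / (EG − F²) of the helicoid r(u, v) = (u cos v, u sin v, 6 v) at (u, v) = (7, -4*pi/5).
K = -36/7225

Coefficients of the first fundamental form: E = 1, F = 0, G = u^2 + 36.
Coefficients of the second fundamental form: L = 0, M = -6/sqrt(u^2 + 36), N = 0.
Assemble K = (LN − M²)/(EG − F²) = -36/(u^2 + 36)^2. At (u, v) = (7, -4*pi/5): K = -36/7225.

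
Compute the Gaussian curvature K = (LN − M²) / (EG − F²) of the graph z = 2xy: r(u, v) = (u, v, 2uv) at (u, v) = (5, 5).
K = -4/40401

Coefficients of the first fundamental form: E = 4*v^2 + 1, F = 4*u*v, G = 4*u^2 + 1.
Coefficients of the second fundamental form: L = 0, M = 2/sqrt(4*u^2 + 4*v^2 + 1), N = 0.
Assemble K = (LN − M²)/(EG − F²) = -4/(16*u^4 + 32*u^2*v^2 + 8*u^2 + 16*v^4 + 8*v^2 + 1). At (u, v) = (5, 5): K = -4/40401.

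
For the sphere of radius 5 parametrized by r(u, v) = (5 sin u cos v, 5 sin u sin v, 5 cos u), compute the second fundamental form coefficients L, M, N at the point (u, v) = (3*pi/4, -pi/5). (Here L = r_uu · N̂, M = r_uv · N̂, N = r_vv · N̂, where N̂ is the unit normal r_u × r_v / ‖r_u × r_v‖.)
L = -5;  M = 0;  N = -5/2

Compute the unit normal N̂(u, v) = (sin(u)^2*cos(v)/Abs(sin(u)), sin(u)^2*sin(v)/Abs(sin(u)), sin(2*u)/(2*Abs(sin(u)))), and the second partials r_uu, r_uv, r_vv. Take dot products:
  L(u, v) = r_uu · N̂ = -5*sin(u)/Abs(sin(u)),
  M(u, v) = r_uv · N̂ = 0,
  N(u, v) = r_vv · N̂ = -5*sin(u)^3/Abs(sin(u)).
Evaluating at (u, v) = (3*pi/4, -pi/5):
  L = -5, M = 0, N = -5/2.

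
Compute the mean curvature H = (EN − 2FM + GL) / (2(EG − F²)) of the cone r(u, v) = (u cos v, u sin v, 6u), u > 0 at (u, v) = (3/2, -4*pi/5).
H = 2*sqrt(37)/37

With E = 37, F = 0, G = u^2, L = 0, M = 0, N = 6*sqrt(37)*u^2/(37*Abs(u)), assemble
  H = (EN − 2FM + GL) / (2(EG − F²)) = 3*sqrt(37)/(37*Abs(u)).
At (u, v) = (3/2, -4*pi/5): H = 2*sqrt(37)/37.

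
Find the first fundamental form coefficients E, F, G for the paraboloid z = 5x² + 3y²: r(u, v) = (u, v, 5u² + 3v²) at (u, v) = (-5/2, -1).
E = 626;  F = 150;  G = 37

Partials: r_u = (1, 0, 10*u), r_v = (0, 1, 6*v). As functions of (u, v):
  E = r_u · r_u = 100*u^2 + 1,
  F = r_u · r_v = 60*u*v,
  G = r_v · r_v = 36*v^2 + 1.
Evaluating at (u, v) = (-5/2, -1): E = 626, F = 150, G = 37.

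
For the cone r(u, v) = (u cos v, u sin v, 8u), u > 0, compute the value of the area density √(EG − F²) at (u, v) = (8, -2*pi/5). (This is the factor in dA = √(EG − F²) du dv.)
√(EG − F²)|_{(8, -2*pi/5)} = 8*sqrt(65)

E = 65, F = 0, G = u^2, so EG − F² = 65*u^2. Taking the positive square root: √(EG − F²) = sqrt(65)*Abs(u). At (u, v) = (8, -2*pi/5): 8*sqrt(65).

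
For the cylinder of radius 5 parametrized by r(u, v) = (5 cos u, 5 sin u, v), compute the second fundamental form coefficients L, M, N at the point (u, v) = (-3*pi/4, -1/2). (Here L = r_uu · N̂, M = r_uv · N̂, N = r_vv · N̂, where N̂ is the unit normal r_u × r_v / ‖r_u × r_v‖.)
L = -5;  M = 0;  N = 0

Compute the unit normal N̂(u, v) = (cos(u), sin(u), 0), and the second partials r_uu, r_uv, r_vv. Take dot products:
  L(u, v) = r_uu · N̂ = -5,
  M(u, v) = r_uv · N̂ = 0,
  N(u, v) = r_vv · N̂ = 0.
Evaluating at (u, v) = (-3*pi/4, -1/2):
  L = -5, M = 0, N = 0.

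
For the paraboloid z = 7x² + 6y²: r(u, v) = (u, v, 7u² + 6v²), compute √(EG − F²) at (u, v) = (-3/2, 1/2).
√(EG − F²)|_{(-3/2, 1/2)} = sqrt(478)

E = 196*u^2 + 1, F = 168*u*v, G = 144*v^2 + 1; EG − F² = 196*u^2 + 144*v^2 + 1; √(EG − F²) = sqrt(196*u^2 + 144*v^2 + 1). At the given point: sqrt(478).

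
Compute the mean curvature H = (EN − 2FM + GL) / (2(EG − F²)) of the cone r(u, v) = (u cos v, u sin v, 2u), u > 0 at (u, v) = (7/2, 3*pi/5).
H = 2*sqrt(5)/35

With E = 5, F = 0, G = u^2, L = 0, M = 0, N = 2*sqrt(5)*u^2/(5*Abs(u)), assemble
  H = (EN − 2FM + GL) / (2(EG − F²)) = sqrt(5)/(5*Abs(u)).
At (u, v) = (7/2, 3*pi/5): H = 2*sqrt(5)/35.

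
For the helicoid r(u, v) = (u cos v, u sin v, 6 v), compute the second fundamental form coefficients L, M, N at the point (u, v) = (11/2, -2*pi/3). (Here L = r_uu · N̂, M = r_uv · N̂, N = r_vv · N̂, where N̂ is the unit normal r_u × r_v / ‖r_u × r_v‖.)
L = 0;  M = -12*sqrt(265)/265;  N = 0

Compute the unit normal N̂(u, v) = (6*sin(v)/sqrt(u^2 + 36), -6*cos(v)/sqrt(u^2 + 36), u/sqrt(u^2 + 36)), and the second partials r_uu, r_uv, r_vv. Take dot products:
  L(u, v) = r_uu · N̂ = 0,
  M(u, v) = r_uv · N̂ = -6/sqrt(u^2 + 36),
  N(u, v) = r_vv · N̂ = 0.
Evaluating at (u, v) = (11/2, -2*pi/3):
  L = 0, M = -12*sqrt(265)/265, N = 0.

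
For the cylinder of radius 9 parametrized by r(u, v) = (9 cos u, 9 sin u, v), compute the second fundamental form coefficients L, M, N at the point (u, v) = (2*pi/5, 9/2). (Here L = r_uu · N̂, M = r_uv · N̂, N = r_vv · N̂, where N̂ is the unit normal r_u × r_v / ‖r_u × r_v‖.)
L = -9;  M = 0;  N = 0

Compute the unit normal N̂(u, v) = (cos(u), sin(u), 0), and the second partials r_uu, r_uv, r_vv. Take dot products:
  L(u, v) = r_uu · N̂ = -9,
  M(u, v) = r_uv · N̂ = 0,
  N(u, v) = r_vv · N̂ = 0.
Evaluating at (u, v) = (2*pi/5, 9/2):
  L = -9, M = 0, N = 0.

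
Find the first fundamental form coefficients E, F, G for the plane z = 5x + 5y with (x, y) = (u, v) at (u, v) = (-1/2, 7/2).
E = 26;  F = 25;  G = 26

Partials: r_u = (1, 0, 5), r_v = (0, 1, 5). As functions of (u, v):
  E = r_u · r_u = 26,
  F = r_u · r_v = 25,
  G = r_v · r_v = 26.
Evaluating at (u, v) = (-1/2, 7/2): E = 26, F = 25, G = 26.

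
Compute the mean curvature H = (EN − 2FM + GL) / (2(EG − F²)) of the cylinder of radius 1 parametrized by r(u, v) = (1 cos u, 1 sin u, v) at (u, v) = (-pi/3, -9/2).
H = -1/2

With E = 1, F = 0, G = 1, L = -1, M = 0, N = 0, assemble
  H = (EN − 2FM + GL) / (2(EG − F²)) = -1/2.
At (u, v) = (-pi/3, -9/2): H = -1/2.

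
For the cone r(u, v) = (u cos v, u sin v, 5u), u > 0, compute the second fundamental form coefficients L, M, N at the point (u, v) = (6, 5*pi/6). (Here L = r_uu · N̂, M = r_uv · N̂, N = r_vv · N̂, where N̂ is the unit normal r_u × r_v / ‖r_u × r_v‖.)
L = 0;  M = 0;  N = 15*sqrt(26)/13

Compute the unit normal N̂(u, v) = (-5*sqrt(26)*u*cos(v)/(26*Abs(u)), -5*sqrt(26)*u*sin(v)/(26*Abs(u)), sqrt(26)*u/(26*Abs(u))), and the second partials r_uu, r_uv, r_vv. Take dot products:
  L(u, v) = r_uu · N̂ = 0,
  M(u, v) = r_uv · N̂ = 0,
  N(u, v) = r_vv · N̂ = 5*sqrt(26)*u^2/(26*Abs(u)).
Evaluating at (u, v) = (6, 5*pi/6):
  L = 0, M = 0, N = 15*sqrt(26)/13.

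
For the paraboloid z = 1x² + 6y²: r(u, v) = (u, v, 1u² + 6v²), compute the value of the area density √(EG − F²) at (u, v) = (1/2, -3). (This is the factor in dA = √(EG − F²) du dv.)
√(EG − F²)|_{(1/2, -3)} = sqrt(1298)

E = 4*u^2 + 1, F = 24*u*v, G = 144*v^2 + 1, so EG − F² = 4*u^2 + 144*v^2 + 1. Taking the positive square root: √(EG − F²) = sqrt(4*u^2 + 144*v^2 + 1). At (u, v) = (1/2, -3): sqrt(1298).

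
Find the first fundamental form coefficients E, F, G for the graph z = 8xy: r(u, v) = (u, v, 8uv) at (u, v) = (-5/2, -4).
E = 1025;  F = 640;  G = 401

Partials: r_u = (1, 0, 8*v), r_v = (0, 1, 8*u). As functions of (u, v):
  E = r_u · r_u = 64*v^2 + 1,
  F = r_u · r_v = 64*u*v,
  G = r_v · r_v = 64*u^2 + 1.
Evaluating at (u, v) = (-5/2, -4): E = 1025, F = 640, G = 401.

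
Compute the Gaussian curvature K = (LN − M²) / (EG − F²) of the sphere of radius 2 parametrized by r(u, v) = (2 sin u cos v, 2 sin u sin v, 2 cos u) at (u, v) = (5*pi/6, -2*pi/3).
K = 1/4

Coefficients of the first fundamental form: E = 4, F = 0, G = 4*sin(u)^2.
Coefficients of the second fundamental form: L = -2*sin(u)/Abs(sin(u)), M = 0, N = -2*sin(u)^3/Abs(sin(u)).
Assemble K = (LN − M²)/(EG − F²) = 1/4. At (u, v) = (5*pi/6, -2*pi/3): K = 1/4.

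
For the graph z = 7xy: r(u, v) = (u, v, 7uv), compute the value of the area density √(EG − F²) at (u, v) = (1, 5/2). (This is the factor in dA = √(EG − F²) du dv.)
√(EG − F²)|_{(1, 5/2)} = 5*sqrt(57)/2

E = 49*v^2 + 1, F = 49*u*v, G = 49*u^2 + 1, so EG − F² = 49*u^2 + 49*v^2 + 1. Taking the positive square root: √(EG − F²) = sqrt(49*u^2 + 49*v^2 + 1). At (u, v) = (1, 5/2): 5*sqrt(57)/2.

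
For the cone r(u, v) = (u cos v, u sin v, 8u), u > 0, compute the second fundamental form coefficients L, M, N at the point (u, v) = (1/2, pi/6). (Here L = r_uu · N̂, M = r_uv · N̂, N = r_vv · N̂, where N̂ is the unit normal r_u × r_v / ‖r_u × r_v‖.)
L = 0;  M = 0;  N = 4*sqrt(65)/65

Compute the unit normal N̂(u, v) = (-8*sqrt(65)*u*cos(v)/(65*Abs(u)), -8*sqrt(65)*u*sin(v)/(65*Abs(u)), sqrt(65)*u/(65*Abs(u))), and the second partials r_uu, r_uv, r_vv. Take dot products:
  L(u, v) = r_uu · N̂ = 0,
  M(u, v) = r_uv · N̂ = 0,
  N(u, v) = r_vv · N̂ = 8*sqrt(65)*u^2/(65*Abs(u)).
Evaluating at (u, v) = (1/2, pi/6):
  L = 0, M = 0, N = 4*sqrt(65)/65.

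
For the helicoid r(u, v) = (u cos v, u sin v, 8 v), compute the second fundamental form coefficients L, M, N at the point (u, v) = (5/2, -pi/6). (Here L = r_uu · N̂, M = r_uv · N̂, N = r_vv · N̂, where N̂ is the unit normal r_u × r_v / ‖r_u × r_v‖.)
L = 0;  M = -16*sqrt(281)/281;  N = 0

Compute the unit normal N̂(u, v) = (8*sin(v)/sqrt(u^2 + 64), -8*cos(v)/sqrt(u^2 + 64), u/sqrt(u^2 + 64)), and the second partials r_uu, r_uv, r_vv. Take dot products:
  L(u, v) = r_uu · N̂ = 0,
  M(u, v) = r_uv · N̂ = -8/sqrt(u^2 + 64),
  N(u, v) = r_vv · N̂ = 0.
Evaluating at (u, v) = (5/2, -pi/6):
  L = 0, M = -16*sqrt(281)/281, N = 0.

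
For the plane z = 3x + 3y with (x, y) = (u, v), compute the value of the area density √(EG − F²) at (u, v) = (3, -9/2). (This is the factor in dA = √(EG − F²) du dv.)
√(EG − F²)|_{(3, -9/2)} = sqrt(19)

E = 10, F = 9, G = 10, so EG − F² = 19. Taking the positive square root: √(EG − F²) = sqrt(19). At (u, v) = (3, -9/2): sqrt(19).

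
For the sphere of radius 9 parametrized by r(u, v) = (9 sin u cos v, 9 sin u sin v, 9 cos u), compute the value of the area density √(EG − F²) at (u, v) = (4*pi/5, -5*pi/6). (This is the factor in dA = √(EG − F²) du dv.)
√(EG − F²)|_{(4*pi/5, -5*pi/6)} = 81*sqrt(10 - 2*sqrt(5))/4

E = 81, F = 0, G = 81*sin(u)^2, so EG − F² = 6561*sin(u)^2. Taking the positive square root: √(EG − F²) = 81*Abs(sin(u)). At (u, v) = (4*pi/5, -5*pi/6): 81*sqrt(10 - 2*sqrt(5))/4.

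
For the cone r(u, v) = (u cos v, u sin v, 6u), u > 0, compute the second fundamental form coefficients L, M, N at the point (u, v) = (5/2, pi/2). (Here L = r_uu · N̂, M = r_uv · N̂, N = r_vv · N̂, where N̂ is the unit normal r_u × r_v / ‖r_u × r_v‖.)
L = 0;  M = 0;  N = 15*sqrt(37)/37

Compute the unit normal N̂(u, v) = (-6*sqrt(37)*u*cos(v)/(37*Abs(u)), -6*sqrt(37)*u*sin(v)/(37*Abs(u)), sqrt(37)*u/(37*Abs(u))), and the second partials r_uu, r_uv, r_vv. Take dot products:
  L(u, v) = r_uu · N̂ = 0,
  M(u, v) = r_uv · N̂ = 0,
  N(u, v) = r_vv · N̂ = 6*sqrt(37)*u^2/(37*Abs(u)).
Evaluating at (u, v) = (5/2, pi/2):
  L = 0, M = 0, N = 15*sqrt(37)/37.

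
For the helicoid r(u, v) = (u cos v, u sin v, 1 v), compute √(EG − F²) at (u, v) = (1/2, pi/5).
√(EG − F²)|_{(1/2, pi/5)} = sqrt(5)/2

E = 1, F = 0, G = u^2 + 1; EG − F² = u^2 + 1; √(EG − F²) = sqrt(u^2 + 1). At the given point: sqrt(5)/2.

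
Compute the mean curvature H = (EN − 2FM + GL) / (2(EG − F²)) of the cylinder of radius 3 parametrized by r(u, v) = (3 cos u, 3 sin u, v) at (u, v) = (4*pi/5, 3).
H = -1/6

With E = 9, F = 0, G = 1, L = -3, M = 0, N = 0, assemble
  H = (EN − 2FM + GL) / (2(EG − F²)) = -1/6.
At (u, v) = (4*pi/5, 3): H = -1/6.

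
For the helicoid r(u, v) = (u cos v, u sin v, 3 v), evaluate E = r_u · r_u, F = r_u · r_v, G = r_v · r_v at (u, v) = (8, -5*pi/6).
E = 1;  F = 0;  G = 73

Partials: r_u = (cos(v), sin(v), 0), r_v = (-u*sin(v), u*cos(v), 3). As functions of (u, v):
  E = r_u · r_u = 1,
  F = r_u · r_v = 0,
  G = r_v · r_v = u^2 + 9.
Evaluating at (u, v) = (8, -5*pi/6): E = 1, F = 0, G = 73.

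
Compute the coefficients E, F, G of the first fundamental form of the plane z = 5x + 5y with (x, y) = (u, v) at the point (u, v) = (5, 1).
E = 26;  F = 25;  G = 26

Partials: r_u = (1, 0, 5), r_v = (0, 1, 5). As functions of (u, v):
  E = r_u · r_u = 26,
  F = r_u · r_v = 25,
  G = r_v · r_v = 26.
Evaluating at (u, v) = (5, 1): E = 26, F = 25, G = 26.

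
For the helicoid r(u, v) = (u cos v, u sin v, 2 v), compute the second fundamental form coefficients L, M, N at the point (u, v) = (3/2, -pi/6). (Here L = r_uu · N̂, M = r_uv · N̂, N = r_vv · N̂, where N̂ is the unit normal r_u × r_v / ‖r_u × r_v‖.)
L = 0;  M = -4/5;  N = 0

Compute the unit normal N̂(u, v) = (2*sin(v)/sqrt(u^2 + 4), -2*cos(v)/sqrt(u^2 + 4), u/sqrt(u^2 + 4)), and the second partials r_uu, r_uv, r_vv. Take dot products:
  L(u, v) = r_uu · N̂ = 0,
  M(u, v) = r_uv · N̂ = -2/sqrt(u^2 + 4),
  N(u, v) = r_vv · N̂ = 0.
Evaluating at (u, v) = (3/2, -pi/6):
  L = 0, M = -4/5, N = 0.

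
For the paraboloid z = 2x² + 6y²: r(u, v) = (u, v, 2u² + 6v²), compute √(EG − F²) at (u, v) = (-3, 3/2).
√(EG − F²)|_{(-3, 3/2)} = sqrt(469)

E = 16*u^2 + 1, F = 48*u*v, G = 144*v^2 + 1; EG − F² = 16*u^2 + 144*v^2 + 1; √(EG − F²) = sqrt(16*u^2 + 144*v^2 + 1). At the given point: sqrt(469).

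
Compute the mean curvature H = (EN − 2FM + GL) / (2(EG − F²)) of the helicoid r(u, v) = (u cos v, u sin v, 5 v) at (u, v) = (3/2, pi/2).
H = 0

With E = 1, F = 0, G = u^2 + 25, L = 0, M = -5/sqrt(u^2 + 25), N = 0, assemble
  H = (EN − 2FM + GL) / (2(EG − F²)) = 0.
At (u, v) = (3/2, pi/2): H = 0.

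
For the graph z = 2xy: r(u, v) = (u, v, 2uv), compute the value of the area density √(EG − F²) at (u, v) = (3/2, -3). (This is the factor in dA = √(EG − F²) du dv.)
√(EG − F²)|_{(3/2, -3)} = sqrt(46)

E = 4*v^2 + 1, F = 4*u*v, G = 4*u^2 + 1, so EG − F² = 4*u^2 + 4*v^2 + 1. Taking the positive square root: √(EG − F²) = sqrt(4*u^2 + 4*v^2 + 1). At (u, v) = (3/2, -3): sqrt(46).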